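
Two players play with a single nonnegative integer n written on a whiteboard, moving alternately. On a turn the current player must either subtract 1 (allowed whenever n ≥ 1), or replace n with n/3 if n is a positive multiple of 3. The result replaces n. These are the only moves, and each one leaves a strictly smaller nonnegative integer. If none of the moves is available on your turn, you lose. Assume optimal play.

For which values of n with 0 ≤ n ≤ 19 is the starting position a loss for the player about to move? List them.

Compute win/loss labels from the base case upward. A position with no move is L. Any other position is W if it can reach an L in one move, else L.
n=0: no move → L
n=1: reaches L-position 0 → W
n=2: only reaches 1(W), which is W → L
n=3: reaches L-position 2 → W
n=4: only reaches 3(W), which is W → L
n=5: reaches L-position 4 → W
n=6: reaches L-position 2 → W
n=7: only reaches 6(W), which is W → L
n=8: reaches L-position 7 → W
n=9: only reaches 3(W), 8(W), all W → L
n=10: reaches L-position 9 → W
n=11: only reaches 10(W), which is W → L
n=12: reaches L-position 4 → W
n=13: only reaches 12(W), which is W → L
n=14: reaches L-position 13 → W
n=15: only reaches 5(W), 14(W), all W → L
n=16: reaches L-position 15 → W
n=17: only reaches 16(W), which is W → L
n=18: reaches L-position 17 → W
n=19: only reaches 18(W), which is W → L
Reading off the rows marked L gives the requested list; there are 10 such values of n.

0, 2, 4, 7, 9, 11, 13, 15, 17, 19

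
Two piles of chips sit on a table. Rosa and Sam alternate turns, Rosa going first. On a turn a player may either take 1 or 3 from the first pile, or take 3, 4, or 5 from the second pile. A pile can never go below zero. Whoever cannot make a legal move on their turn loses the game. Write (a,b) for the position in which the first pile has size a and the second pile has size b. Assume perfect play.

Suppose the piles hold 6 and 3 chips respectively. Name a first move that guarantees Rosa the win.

Build the W/L table. Terminal = L. A non-terminal position is W if it has a move to some L; otherwise it is L.
No move ever increases a pile, so every position that can arise here has a ≤ 6 and b ≤ 3; it is enough to label the cells with 0 ≤ a ≤ 6 and 0 ≤ b ≤ 3.
Every move lowers a or b (never raises either), so fill the grid row by row in increasing a, and left to right within a row: each cell's successors are then already labelled.
      b=0  b=1  b=2  b=3
a=0:    L    L    L    W
a=1:    W    W    W    L
a=2:    L    L    L    W
a=3:    W    W    W    L
a=4:    L    L    L    W
a=5:    W    W    W    L
a=6:    L    L    L    W
Cells with no legal move (terminal, hence L): (0,0), (0,1), (0,2).
The remaining L cells, each justified by listing all of its moves:
(1,3): only reaches (0,3)(W), (1,0)(W), all W → L
(2,0): only reaches (1,0)(W), which is W → L
(2,1): only reaches (1,1)(W), which is W → L
(2,2): only reaches (1,2)(W), which is W → L
(3,3): only reaches (2,3)(W), (0,3)(W), (3,0)(W), all W → L
(4,0): only reaches (3,0)(W), (1,0)(W), all W → L
(4,1): only reaches (3,1)(W), (1,1)(W), all W → L
(4,2): only reaches (3,2)(W), (1,2)(W), all W → L
(5,3): only reaches (4,3)(W), (2,3)(W), (5,0)(W), all W → L
(6,0): only reaches (5,0)(W), (3,0)(W), all W → L
(6,1): only reaches (5,1)(W), (3,1)(W), all W → L
(6,2): only reaches (5,2)(W), (3,2)(W), all W → L
Every other cell has at least one move into one of the L cells above, so it is W.
From (6,3), the L positions reachable in one move are: (5,3), (3,3), (6,0). Any move reaching one of these is winning.

Move to (5,3).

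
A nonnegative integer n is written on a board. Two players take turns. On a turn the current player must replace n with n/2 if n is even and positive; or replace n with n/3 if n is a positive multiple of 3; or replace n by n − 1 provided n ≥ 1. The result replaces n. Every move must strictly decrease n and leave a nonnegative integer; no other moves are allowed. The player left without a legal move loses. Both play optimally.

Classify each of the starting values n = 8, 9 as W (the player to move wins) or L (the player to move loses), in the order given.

8: W, 9: L

Positions with no move are L. A position that does have a move is losing for the player to move precisely when every available move leads to a winning position for the opponent. Fill in the labels:
n=0: no move → L
n=1: reaches L-position 0 → W
n=2: only reaches 1(W), which is W → L
n=3: reaches L-position 2 → W
n=4: reaches L-position 2 → W
n=5: only reaches 4(W), which is W → L
n=6: reaches L-position 2 → W
n=7: only reaches 6(W), which is W → L
n=8: reaches L-position 7 → W
n=9: only reaches 3(W), 8(W), all W → L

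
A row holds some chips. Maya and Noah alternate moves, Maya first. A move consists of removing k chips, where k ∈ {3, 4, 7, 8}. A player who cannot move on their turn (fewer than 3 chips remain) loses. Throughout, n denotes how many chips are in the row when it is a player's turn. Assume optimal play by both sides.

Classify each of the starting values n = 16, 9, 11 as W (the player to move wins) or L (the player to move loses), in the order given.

16: W, 9: W, 11: L

Work bottom-up. With no move the player to move loses. Otherwise the position is W if at least one move leads to an L position for the opponent, and L if every move leads to a W.
n=0: no move → L
n=1: no move → L
n=2: no move → L
n=3: W (go to 0, an L position)
n=4: W (go to 1, an L position)
n=5: W (go to 2, an L position)
n=6: W (go to 2, an L position)
n=7: W (go to 0, an L position)
n=8: W (go to 1, an L position)
n=9: W (go to 2, an L position)
n=10: W (go to 2, an L position)
n=11: L (options 8(W), 7(W), 4(W), 3(W) are all W)
n=12: L (options 9(W), 8(W), 5(W), 4(W) are all W)
n=13: L (options 10(W), 9(W), 6(W), 5(W) are all W)
n=14: W (go to 11, an L position)
n=15: W (go to 12, an L position)
n=16: W (go to 13, an L position)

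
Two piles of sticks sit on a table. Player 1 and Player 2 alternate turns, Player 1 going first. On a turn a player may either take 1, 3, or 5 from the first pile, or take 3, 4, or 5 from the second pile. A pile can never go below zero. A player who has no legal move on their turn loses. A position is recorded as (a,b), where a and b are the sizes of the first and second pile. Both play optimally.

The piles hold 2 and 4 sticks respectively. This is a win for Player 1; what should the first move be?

Classify positions by backward induction: terminal positions (no move available) are L. From any other position, the mover wins iff some move reaches an L.
No move ever increases a pile, so every position that can arise here has a ≤ 2 and b ≤ 4; it is enough to label the cells with 0 ≤ a ≤ 2 and 0 ≤ b ≤ 4.
Every move lowers a or b (never raises either), so fill the grid row by row in increasing a, and left to right within a row: each cell's successors are then already labelled.
      b=0  b=1  b=2  b=3  b=4
a=0:    L    L    L    W    W
a=1:    W    W    W    L    L
a=2:    L    L    L    W    W
Cells with no legal move (terminal, hence L): (0,0), (0,1), (0,2).
The remaining L cells, each justified by listing all of its moves:
(1,3): →(0,3)(W), (1,0)(W) — all W, so L
(1,4): →(0,4)(W), (1,1)(W), (1,0)(W) — all W, so L
(2,0): →(1,0)(W) only, which is W, so L
(2,1): →(1,1)(W) only, which is W, so L
(2,2): →(1,2)(W) only, which is W, so L
Every other cell has at least one move into one of the L cells above, so it is W.
From (2,4), the L positions reachable in one move are: (1,4), (2,1), (2,0). Any move reaching one of these is winning.

Move to (1,4).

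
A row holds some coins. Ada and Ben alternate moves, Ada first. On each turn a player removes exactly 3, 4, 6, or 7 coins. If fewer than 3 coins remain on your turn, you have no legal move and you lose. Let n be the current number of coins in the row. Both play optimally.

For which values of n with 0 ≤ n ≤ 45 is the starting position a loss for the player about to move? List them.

Build the W/L table. Terminal = L. A non-terminal position is W if it has a move to some L; otherwise it is L.
n=0: no move → L
n=1: no move → L
n=2: no move → L
n=3: W (go to 0, an L position)
n=4: W (go to 1, an L position)
n=5: W (go to 2, an L position)
n=6: W (go to 2, an L position)
n=7: W (go to 1, an L position)
n=8: W (go to 2, an L position)
n=9: W (go to 2, an L position)
n=10: L (options 7(W), 6(W), 4(W), 3(W) are all W)
n=11: L (options 8(W), 7(W), 5(W), 4(W) are all W)
n=12: L (options 9(W), 8(W), 6(W), 5(W) are all W)
n=13: W (go to 10, an L position)
n=14: W (go to 11, an L position)
n=15: W (go to 12, an L position)
n=16: W (go to 12, an L position)
n=17: W (go to 11, an L position)
n=18: W (go to 12, an L position)
n=19: W (go to 12, an L position)
n=20: L (options 17(W), 16(W), 14(W), 13(W) are all W)
n=21: L (options 18(W), 17(W), 15(W), 14(W) are all W)
n=22: L (options 19(W), 18(W), 16(W), 15(W) are all W)
n=23: W (go to 20, an L position)
n=24: W (go to 21, an L position)
n=25: W (go to 22, an L position)
n=26: W (go to 22, an L position)
n=27: W (go to 21, an L position)
n=28: W (go to 22, an L position)
n=29: W (go to 22, an L position)
n=30: L (options 27(W), 26(W), 24(W), 23(W) are all W)
n=31: L (options 28(W), 27(W), 25(W), 24(W) are all W)
n=32: L (options 29(W), 28(W), 26(W), 25(W) are all W)
n=33: W (go to 30, an L position)
n=34: W (go to 31, an L position)
n=35: W (go to 32, an L position)
n=36: W (go to 32, an L position)
n=37: W (go to 31, an L position)
n=38: W (go to 32, an L position)
n=39: W (go to 32, an L position)
n=40: L (options 37(W), 36(W), 34(W), 33(W) are all W)
n=41: L (options 38(W), 37(W), 35(W), 34(W) are all W)
n=42: L (options 39(W), 38(W), 36(W), 35(W) are all W)
n=43: W (go to 40, an L position)
n=44: W (go to 41, an L position)
n=45: W (go to 42, an L position)
The losing starting values of n are exactly the entries labelled L in this table (15 of them).

0, 1, 2, 10, 11, 12, 20, 21, 22, 30, 31, 32, 40, 41, 42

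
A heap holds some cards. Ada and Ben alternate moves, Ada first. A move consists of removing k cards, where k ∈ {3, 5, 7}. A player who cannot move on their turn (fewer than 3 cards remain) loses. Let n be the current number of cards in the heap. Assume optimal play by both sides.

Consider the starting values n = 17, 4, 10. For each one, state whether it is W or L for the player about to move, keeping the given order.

Classify positions by backward induction: terminal positions (no move available) are L. From any other position, the mover wins iff some move reaches an L.
n=0: no move → L
n=1: no move → L
n=2: no move → L
n=3: →0(L), so W
n=4: →1(L), so W
n=5: →2(L), so W
n=6: →1(L), so W
n=7: →2(L), so W
n=8: →1(L), so W
n=9: →2(L), so W
n=10: →7(W), 5(W), 3(W) — all W, so L
n=11: →8(W), 6(W), 4(W) — all W, so L
n=12: →9(W), 7(W), 5(W) — all W, so L
n=13: →10(L), so W
n=14: →11(L), so W
n=15: →12(L), so W
n=16: →11(L), so W
n=17: →12(L), so W

17: W, 4: W, 10: L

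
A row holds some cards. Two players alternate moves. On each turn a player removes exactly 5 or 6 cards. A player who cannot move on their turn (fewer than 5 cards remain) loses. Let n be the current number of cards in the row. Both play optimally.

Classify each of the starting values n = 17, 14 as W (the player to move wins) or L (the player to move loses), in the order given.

Classify positions by backward induction: terminal positions (no move available) are L. From any other position, the mover wins iff some move reaches an L.
n=0: no move → L
n=1: no move → L
n=2: no move → L
n=3: no move → L
n=4: no move → L
n=5: →0(L), so W
n=6: →1(L), so W
n=7: →2(L), so W
n=8: →3(L), so W
n=9: →4(L), so W
n=10: →4(L), so W
n=11: →6(W), 5(W) — all W, so L
n=12: →7(W), 6(W) — all W, so L
n=13: →8(W), 7(W) — all W, so L
n=14: →9(W), 8(W) — all W, so L
n=15: →10(W), 9(W) — all W, so L
n=16: →11(L), so W
n=17: →12(L), so W

17: W, 14: L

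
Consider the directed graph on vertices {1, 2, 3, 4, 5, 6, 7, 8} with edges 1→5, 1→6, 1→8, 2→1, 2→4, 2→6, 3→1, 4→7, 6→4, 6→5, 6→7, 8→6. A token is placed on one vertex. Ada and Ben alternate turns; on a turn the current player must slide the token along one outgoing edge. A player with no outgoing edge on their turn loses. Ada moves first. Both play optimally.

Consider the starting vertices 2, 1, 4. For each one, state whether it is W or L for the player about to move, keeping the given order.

2: L, 1: W, 4: W

Compute win/loss labels from the base case upward. A position with no move is L. Any other position is W if it can reach an L in one move, else L.
Every edge goes from a vertex to one that appears earlier in the order 7, 5, 4, 6, 8, 1, 2, 3, so processing vertices in that order labels each vertex after all of its successors.
7: no outgoing edge → L
5: no outgoing edge → L
4: W (go to 7, an L position)
6: W (go to 5, an L position)
8: L (sole option 6(W) is W)
1: W (go to 8, an L position)
2: L (options 1(W), 6(W), 4(W) are all W)
3: L (sole option 1(W) is W)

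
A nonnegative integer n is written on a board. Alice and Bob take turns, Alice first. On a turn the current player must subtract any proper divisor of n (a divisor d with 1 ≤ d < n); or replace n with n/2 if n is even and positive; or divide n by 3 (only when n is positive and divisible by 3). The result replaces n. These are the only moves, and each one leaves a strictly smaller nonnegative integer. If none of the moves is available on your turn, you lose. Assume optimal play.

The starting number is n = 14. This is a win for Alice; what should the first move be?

Move to 7.

Classify positions by backward induction: terminal positions (no move available) are L. From any other position, the mover wins iff some move reaches an L.
n=0: no move → L
n=1: no move → L
n=2: →1(L), so W
n=3: →1(L), so W
n=4: →2(W), 3(W) — all W, so L
n=5: →4(L), so W
n=6: →4(L), so W
n=7: →6(W) only, which is W, so L
n=8: →4(L), so W
n=9: →3(W), 6(W), 8(W) — all W, so L
n=10: →9(L), so W
n=11: →10(W) only, which is W, so L
n=12: →4(L), so W
n=13: →12(W) only, which is W, so L
n=14: →7(L), so W
From 14, the L positions reachable in one move are: 7, 13. Any move reaching one of these is winning.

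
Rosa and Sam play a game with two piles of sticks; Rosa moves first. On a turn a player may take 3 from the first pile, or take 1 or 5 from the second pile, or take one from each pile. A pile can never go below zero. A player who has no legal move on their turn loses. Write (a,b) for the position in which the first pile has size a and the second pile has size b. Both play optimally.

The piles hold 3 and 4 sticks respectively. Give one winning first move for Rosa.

Compute win/loss labels from the base case upward. A position with no move is L. Any other position is W if it can reach an L in one move, else L.
No move ever increases a pile, so every position that can arise here has a ≤ 3 and b ≤ 4; it is enough to label the cells with 0 ≤ a ≤ 3 and 0 ≤ b ≤ 4.
Every move lowers a or b (never raises either), so fill the grid row by row in increasing a, and left to right within a row: each cell's successors are then already labelled.
      b=0  b=1  b=2  b=3  b=4
a=0:    L    W    L    W    L
a=1:    L    W    L    W    L
a=2:    L    W    L    W    L
a=3:    W    W    W    W    W
Cells with no legal move (terminal, hence L): (0,0), (1,0), (2,0).
The remaining L cells, each justified by listing all of its moves:
(0,2): the only move is to (0,1)(W), a W ⇒ L
(0,4): the only move is to (0,3)(W), a W ⇒ L
(1,2): moves to (1,1)(W), (0,1)(W); every one is W ⇒ L
(1,4): moves to (1,3)(W), (0,3)(W); every one is W ⇒ L
(2,2): moves to (2,1)(W), (1,1)(W); every one is W ⇒ L
(2,4): moves to (2,3)(W), (1,3)(W); every one is W ⇒ L
Every other cell has at least one move into one of the L cells above, so it is W.
From (3,4), the L positions reachable in one move are: (0,4).

Move to (0,4).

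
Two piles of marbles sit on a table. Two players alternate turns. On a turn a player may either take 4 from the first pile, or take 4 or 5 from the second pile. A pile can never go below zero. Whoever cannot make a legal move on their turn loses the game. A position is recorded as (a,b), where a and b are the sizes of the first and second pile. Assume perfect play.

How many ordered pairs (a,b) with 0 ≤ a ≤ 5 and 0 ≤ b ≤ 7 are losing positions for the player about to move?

Compute win/loss labels from the base case upward. A position with no move is L. Any other position is W if it can reach an L in one move, else L.
Every move lowers a or b (never raises either), so fill the grid row by row in increasing a, and left to right within a row: each cell's successors are then already labelled.
      b=0  b=1  b=2  b=3  b=4  b=5  b=6  b=7
a=0:    L    L    L    L    W    W    W    W
a=1:    L    L    L    L    W    W    W    W
a=2:    L    L    L    L    W    W    W    W
a=3:    L    L    L    L    W    W    W    W
a=4:    W    W    W    W    L    L    L    L
a=5:    W    W    W    W    L    L    L    L
Cells with no legal move (terminal, hence L): (0,0), (0,1), (0,2), (0,3), (1,0), (1,1), (1,2), (1,3), (2,0), (2,1), (2,2), (2,3), (3,0), (3,1), (3,2), (3,3).
The remaining L cells, each justified by listing all of its moves:
(4,4): L (options (0,4)(W), (4,0)(W) are all W)
(4,5): L (options (0,5)(W), (4,1)(W), (4,0)(W) are all W)
(4,6): L (options (0,6)(W), (4,2)(W), (4,1)(W) are all W)
(4,7): L (options (0,7)(W), (4,3)(W), (4,2)(W) are all W)
(5,4): L (options (1,4)(W), (5,0)(W) are all W)
(5,5): L (options (1,5)(W), (5,1)(W), (5,0)(W) are all W)
(5,6): L (options (1,6)(W), (5,2)(W), (5,1)(W) are all W)
(5,7): L (options (1,7)(W), (5,3)(W), (5,2)(W) are all W)
Every other cell has at least one move into one of the L cells above, so it is W.
L cells per row: a=0: 4, a=1: 4, a=2: 4, a=3: 4, a=4: 4, a=5: 4; total 24.

24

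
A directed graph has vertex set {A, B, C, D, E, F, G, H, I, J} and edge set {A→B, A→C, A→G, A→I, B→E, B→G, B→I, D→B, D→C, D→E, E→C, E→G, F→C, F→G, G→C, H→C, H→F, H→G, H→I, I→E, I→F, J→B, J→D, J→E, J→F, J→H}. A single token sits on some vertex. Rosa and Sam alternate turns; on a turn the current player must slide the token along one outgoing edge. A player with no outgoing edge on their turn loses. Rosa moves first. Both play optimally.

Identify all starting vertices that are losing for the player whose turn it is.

Build the W/L table. Terminal = L. A non-terminal position is W if it has a move to some L; otherwise it is L.
Every edge goes from a vertex to one that appears earlier in the order C, G, F, E, I, B, H, D, J, A, so processing vertices in that order labels each vertex after all of its successors.
C: no outgoing edge → L
G: W (go to C, an L position)
F: W (go to C, an L position)
E: W (go to C, an L position)
I: L (options E(W), F(W) are all W)
B: W (go to I, an L position)
H: W (go to I, an L position)
D: W (go to C, an L position)
J: L (options D(W), H(W), B(W), E(W), F(W) are all W)
A: W (go to I, an L position)
Reading off the rows marked L gives the requested list; there are 3 such vertices.

C, I, J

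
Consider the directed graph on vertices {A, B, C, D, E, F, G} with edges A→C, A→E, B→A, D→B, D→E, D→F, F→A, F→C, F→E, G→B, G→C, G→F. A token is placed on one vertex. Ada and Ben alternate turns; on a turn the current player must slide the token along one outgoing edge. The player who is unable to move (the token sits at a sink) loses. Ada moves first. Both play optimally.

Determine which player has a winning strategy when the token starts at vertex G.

Ada wins.

Positions with no move are L. A position that does have a move is losing for the player to move precisely when every available move leads to a winning position for the opponent. Fill in the labels:
Every edge goes from a vertex to one that appears earlier in the order E, C, A, F, B, D, G, so processing vertices in that order labels each vertex after all of its successors.
E: no outgoing edge → L
C: no outgoing edge → L
A: →C(L), so W
F: →C(L), so W
B: →A(W) only, which is W, so L
D: →B(L), so W
G: →B(L), so W
From G Ada can move to B, reaching an L position.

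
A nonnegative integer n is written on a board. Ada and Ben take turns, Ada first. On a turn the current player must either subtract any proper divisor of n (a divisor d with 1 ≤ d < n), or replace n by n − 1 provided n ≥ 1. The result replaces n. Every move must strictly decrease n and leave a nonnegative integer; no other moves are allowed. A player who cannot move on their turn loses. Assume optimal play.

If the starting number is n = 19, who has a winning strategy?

Ben wins.

Label each position W (a win for the player to move) or L (a loss). A position with no legal move is L; any other position is W exactly when some move reaches an L, and L when every move reaches a W.
n=0: no move → L
n=1: →0(L), so W
n=2: →1(W) only, which is W, so L
n=3: →2(L), so W
n=4: →2(L), so W
n=5: →4(W) only, which is W, so L
n=6: →5(L), so W
n=7: →6(W) only, which is W, so L
n=8: →7(L), so W
n=9: →6(W), 8(W) — all W, so L
n=10: →5(L), so W
n=11: →10(W) only, which is W, so L
n=12: →9(L), so W
n=13: →12(W) only, which is W, so L
n=14: →7(L), so W
n=15: →10(W), 12(W), 14(W) — all W, so L
n=16: →15(L), so W
n=17: →16(W) only, which is W, so L
n=18: →9(L), so W
n=19: →18(W) only, which is W, so L
Every move from 19 reaches a W position, so the mover loses.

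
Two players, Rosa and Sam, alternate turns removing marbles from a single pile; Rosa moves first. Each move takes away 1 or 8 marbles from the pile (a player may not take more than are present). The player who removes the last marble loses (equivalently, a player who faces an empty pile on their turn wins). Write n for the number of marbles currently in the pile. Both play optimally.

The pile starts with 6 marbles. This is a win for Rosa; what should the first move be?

Classify positions by backward induction: terminal positions (no move available) are W. From any other position, the mover wins iff some move reaches an L.
n=0: no move; the opponent has just taken the last marble and therefore loses → W
n=1: only reaches 0(W), which is W → L
n=2: reaches L-position 1 → W
n=3: only reaches 2(W), which is W → L
n=4: reaches L-position 3 → W
n=5: only reaches 4(W), which is W → L
n=6: reaches L-position 5 → W
From 6, the L positions reachable in one move are: 5.

Remove 1, leaving 5.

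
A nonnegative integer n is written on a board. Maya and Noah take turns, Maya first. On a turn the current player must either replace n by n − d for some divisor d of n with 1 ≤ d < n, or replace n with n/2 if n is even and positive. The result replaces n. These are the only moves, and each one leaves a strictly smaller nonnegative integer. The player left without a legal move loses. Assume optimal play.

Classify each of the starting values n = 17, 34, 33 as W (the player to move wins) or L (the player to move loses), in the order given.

Label each position W (a win for the player to move) or L (a loss). A position with no legal move is L; any other position is W exactly when some move reaches an L, and L when every move reaches a W.
n=0: no move → L
n=1: no move → L
n=2: can move to 1, which is L ⇒ W
n=3: the only move is to 2(W), a W ⇒ L
n=4: can move to 3, which is L ⇒ W
n=5: the only move is to 4(W), a W ⇒ L
n=6: can move to 3, which is L ⇒ W
n=7: the only move is to 6(W), a W ⇒ L
n=8: can move to 7, which is L ⇒ W
n=9: moves to 6(W), 8(W); every one is W ⇒ L
n=10: can move to 5, which is L ⇒ W
n=11: the only move is to 10(W), a W ⇒ L
n=12: can move to 9, which is L ⇒ W
n=13: the only move is to 12(W), a W ⇒ L
n=14: can move to 7, which is L ⇒ W
n=15: moves to 10(W), 12(W), 14(W); every one is W ⇒ L
n=16: can move to 15, which is L ⇒ W
n=17: the only move is to 16(W), a W ⇒ L
n=18: can move to 9, which is L ⇒ W
n=19: the only move is to 18(W), a W ⇒ L
n=20: can move to 15, which is L ⇒ W
n=21: moves to 14(W), 18(W), 20(W); every one is W ⇒ L
n=22: can move to 11, which is L ⇒ W
n=23: the only move is to 22(W), a W ⇒ L
n=24: can move to 21, which is L ⇒ W
n=25: moves to 20(W), 24(W); every one is W ⇒ L
n=26: can move to 13, which is L ⇒ W
n=27: moves to 18(W), 24(W), 26(W); every one is W ⇒ L
n=28: can move to 21, which is L ⇒ W
n=29: the only move is to 28(W), a W ⇒ L
n=30: can move to 15, which is L ⇒ W
n=31: the only move is to 30(W), a W ⇒ L
n=32: can move to 31, which is L ⇒ W
n=33: moves to 22(W), 30(W), 32(W); every one is W ⇒ L
n=34: can move to 17, which is L ⇒ W

17: L, 34: W, 33: L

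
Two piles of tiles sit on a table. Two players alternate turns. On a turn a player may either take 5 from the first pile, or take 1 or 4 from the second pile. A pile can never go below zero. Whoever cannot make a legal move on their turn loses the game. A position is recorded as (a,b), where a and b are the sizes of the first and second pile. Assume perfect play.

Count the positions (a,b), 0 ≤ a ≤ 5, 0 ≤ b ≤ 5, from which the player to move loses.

Compute win/loss labels from the base case upward. A position with no move is L. Any other position is W if it can reach an L in one move, else L.
Every move lowers a or b (never raises either), so fill the grid row by row in increasing a, and left to right within a row: each cell's successors are then already labelled.
      b=0  b=1  b=2  b=3  b=4  b=5
a=0:    L    W    L    W    W    L
a=1:    L    W    L    W    W    L
a=2:    L    W    L    W    W    L
a=3:    L    W    L    W    W    L
a=4:    L    W    L    W    W    L
a=5:    W    L    W    L    W    W
Cells with no legal move (terminal, hence L): (0,0), (1,0), (2,0), (3,0), (4,0).
The remaining L cells, each justified by listing all of its moves:
(0,2): only reaches (0,1)(W), which is W → L
(0,5): only reaches (0,4)(W), (0,1)(W), all W → L
(1,2): only reaches (1,1)(W), which is W → L
(1,5): only reaches (1,4)(W), (1,1)(W), all W → L
(2,2): only reaches (2,1)(W), which is W → L
(2,5): only reaches (2,4)(W), (2,1)(W), all W → L
(3,2): only reaches (3,1)(W), which is W → L
(3,5): only reaches (3,4)(W), (3,1)(W), all W → L
(4,2): only reaches (4,1)(W), which is W → L
(4,5): only reaches (4,4)(W), (4,1)(W), all W → L
(5,1): only reaches (0,1)(W), (5,0)(W), all W → L
(5,3): only reaches (0,3)(W), (5,2)(W), all W → L
Every other cell has at least one move into one of the L cells above, so it is W.
L cells per row: a=0: 3, a=1: 3, a=2: 3, a=3: 3, a=4: 3, a=5: 2; total 17.

17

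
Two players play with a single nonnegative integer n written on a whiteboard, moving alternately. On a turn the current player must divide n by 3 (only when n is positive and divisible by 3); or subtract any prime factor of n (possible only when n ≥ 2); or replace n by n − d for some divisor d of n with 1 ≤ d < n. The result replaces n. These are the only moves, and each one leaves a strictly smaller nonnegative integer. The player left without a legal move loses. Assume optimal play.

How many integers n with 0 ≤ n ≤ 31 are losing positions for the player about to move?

7

Compute win/loss labels from the base case upward. A position with no move is L. Any other position is W if it can reach an L in one move, else L.
n=0: no move → L
n=1: no move → L
n=2: →0(L), so W
n=3: →0(L), so W
n=4: →2(W), 3(W) — all W, so L
n=5: →0(L), so W
n=6: →4(L), so W
n=7: →0(L), so W
n=8: →4(L), so W
n=9: →3(W), 6(W), 8(W) — all W, so L
n=10: →9(L), so W
n=11: →0(L), so W
n=12: →4(L), so W
n=13: →0(L), so W
n=14: →7(W), 12(W), 13(W) — all W, so L
n=15: →14(L), so W
n=16: →14(L), so W
n=17: →0(L), so W
n=18: →9(L), so W
n=19: →0(L), so W
n=20: →10(W), 15(W), 16(W), 18(W), 19(W) — all W, so L
n=21: →14(L), so W
n=22: →20(L), so W
n=23: →0(L), so W
n=24: →20(L), so W
n=25: →20(L), so W
n=26: →13(W), 24(W), 25(W) — all W, so L
n=27: →9(L), so W
n=28: →14(L), so W
n=29: →0(L), so W
n=30: →20(L), so W
n=31: →0(L), so W
L entries with 0 ≤ n ≤ 31: n = 0, 1, 4, 9, 14, 20, 26; that makes 7.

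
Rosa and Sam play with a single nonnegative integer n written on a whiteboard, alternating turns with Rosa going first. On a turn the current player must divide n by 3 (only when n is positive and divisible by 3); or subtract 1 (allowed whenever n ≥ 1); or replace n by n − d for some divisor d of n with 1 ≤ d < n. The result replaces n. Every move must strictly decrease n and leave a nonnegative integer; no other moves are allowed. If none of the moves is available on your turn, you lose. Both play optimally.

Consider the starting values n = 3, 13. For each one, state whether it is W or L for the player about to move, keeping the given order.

3: W, 13: L

Compute win/loss labels from the base case upward. A position with no move is L. Any other position is W if it can reach an L in one move, else L.
n=0: no move → L
n=1: →0(L), so W
n=2: →1(W) only, which is W, so L
n=3: →2(L), so W
n=4: →2(L), so W
n=5: →4(W) only, which is W, so L
n=6: →2(L), so W
n=7: →6(W) only, which is W, so L
n=8: →7(L), so W
n=9: →3(W), 6(W), 8(W) — all W, so L
n=10: →5(L), so W
n=11: →10(W) only, which is W, so L
n=12: →9(L), so W
n=13: →12(W) only, which is W, so L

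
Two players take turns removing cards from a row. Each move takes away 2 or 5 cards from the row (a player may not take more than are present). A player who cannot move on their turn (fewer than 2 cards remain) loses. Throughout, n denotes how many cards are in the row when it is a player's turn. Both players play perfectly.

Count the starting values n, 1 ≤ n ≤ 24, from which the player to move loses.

Positions with no move are L. A position that does have a move is losing for the player to move precisely when every available move leads to a winning position for the opponent. Fill in the labels:
n=0: no move → L
n=1: no move → L
n=2: reaches L-position 0 → W
n=3: reaches L-position 1 → W
n=4: only reaches 2(W), which is W → L
n=5: reaches L-position 0 → W
n=6: reaches L-position 4 → W
n=7: only reaches 5(W), 2(W), all W → L
n=8: only reaches 6(W), 3(W), all W → L
n=9: reaches L-position 7 → W
n=10: reaches L-position 8 → W
n=11: only reaches 9(W), 6(W), all W → L
n=12: reaches L-position 7 → W
n=13: reaches L-position 11 → W
n=14: only reaches 12(W), 9(W), all W → L
n=15: only reaches 13(W), 10(W), all W → L
n=16: reaches L-position 14 → W
n=17: reaches L-position 15 → W
n=18: only reaches 16(W), 13(W), all W → L
n=19: reaches L-position 14 → W
n=20: reaches L-position 18 → W
n=21: only reaches 19(W), 16(W), all W → L
n=22: only reaches 20(W), 17(W), all W → L
n=23: reaches L-position 21 → W
n=24: reaches L-position 22 → W
L entries with 1 ≤ n ≤ 24 (n=0 is outside the asked range and is not counted): n = 1, 4, 7, 8, 11, 14, 15, 18, 21, 22; that makes 10.

10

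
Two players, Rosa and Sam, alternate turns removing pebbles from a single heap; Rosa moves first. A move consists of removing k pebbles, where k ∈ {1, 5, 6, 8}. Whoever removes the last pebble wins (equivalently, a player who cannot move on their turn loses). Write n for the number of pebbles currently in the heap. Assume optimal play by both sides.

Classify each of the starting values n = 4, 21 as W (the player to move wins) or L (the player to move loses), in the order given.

4: L, 21: W

Build the W/L table. Terminal = L. A non-terminal position is W if it has a move to some L; otherwise it is L.
n=0: no move → L
n=1: →0(L), so W
n=2: →1(W) only, which is W, so L
n=3: →2(L), so W
n=4: →3(W) only, which is W, so L
n=5: →4(L), so W
n=6: →0(L), so W
n=7: →2(L), so W
n=8: →2(L), so W
n=9: →4(L), so W
n=10: →4(L), so W
n=11: →10(W), 6(W), 5(W), 3(W) — all W, so L
n=12: →11(L), so W
n=13: →12(W), 8(W), 7(W), 5(W) — all W, so L
n=14: →13(L), so W
n=15: →14(W), 10(W), 9(W), 7(W) — all W, so L
n=16: →15(L), so W
n=17: →11(L), so W
n=18: →13(L), so W
n=19: →13(L), so W
n=20: →15(L), so W
n=21: →15(L), so W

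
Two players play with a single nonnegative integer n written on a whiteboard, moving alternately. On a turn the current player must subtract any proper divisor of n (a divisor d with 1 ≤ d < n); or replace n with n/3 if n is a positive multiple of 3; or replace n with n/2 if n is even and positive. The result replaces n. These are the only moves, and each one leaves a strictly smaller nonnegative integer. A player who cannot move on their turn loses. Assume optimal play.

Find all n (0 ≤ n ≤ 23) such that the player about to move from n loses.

Compute win/loss labels from the base case upward. A position with no move is L. Any other position is W if it can reach an L in one move, else L.
n=0: no move → L
n=1: no move → L
n=2: →1(L), so W
n=3: →1(L), so W
n=4: →2(W), 3(W) — all W, so L
n=5: →4(L), so W
n=6: →4(L), so W
n=7: →6(W) only, which is W, so L
n=8: →4(L), so W
n=9: →3(W), 6(W), 8(W) — all W, so L
n=10: →9(L), so W
n=11: →10(W) only, which is W, so L
n=12: →4(L), so W
n=13: →12(W) only, which is W, so L
n=14: →7(L), so W
n=15: →5(W), 10(W), 12(W), 14(W) — all W, so L
n=16: →15(L), so W
n=17: →16(W) only, which is W, so L
n=18: →9(L), so W
n=19: →18(W) only, which is W, so L
n=20: →15(L), so W
n=21: →7(L), so W
n=22: →11(L), so W
n=23: →22(W) only, which is W, so L
The losing starting values of n are exactly the entries labelled L in this table (11 of them).

0, 1, 4, 7, 9, 11, 13, 15, 17, 19, 23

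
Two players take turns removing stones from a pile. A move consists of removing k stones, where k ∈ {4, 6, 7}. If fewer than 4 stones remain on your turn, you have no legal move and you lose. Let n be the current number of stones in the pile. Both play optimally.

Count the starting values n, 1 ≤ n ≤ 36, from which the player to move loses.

Compute win/loss labels from the base case upward. A position with no move is L. Any other position is W if it can reach an L in one move, else L.
n=0: no move → L
n=1: no move → L
n=2: no move → L
n=3: no move → L
n=4: reaches L-position 0 → W
n=5: reaches L-position 1 → W
n=6: reaches L-position 2 → W
n=7: reaches L-position 3 → W
n=8: reaches L-position 2 → W
n=9: reaches L-position 3 → W
n=10: reaches L-position 3 → W
n=11: only reaches 7(W), 5(W), 4(W), all W → L
n=12: only reaches 8(W), 6(W), 5(W), all W → L
n=13: only reaches 9(W), 7(W), 6(W), all W → L
n=14: only reaches 10(W), 8(W), 7(W), all W → L
n=15: reaches L-position 11 → W
n=16: reaches L-position 12 → W
n=17: reaches L-position 13 → W
n=18: reaches L-position 14 → W
n=19: reaches L-position 13 → W
n=20: reaches L-position 14 → W
n=21: reaches L-position 14 → W
n=22: only reaches 18(W), 16(W), 15(W), all W → L
n=23: only reaches 19(W), 17(W), 16(W), all W → L
n=24: only reaches 20(W), 18(W), 17(W), all W → L
n=25: only reaches 21(W), 19(W), 18(W), all W → L
n=26: reaches L-position 22 → W
n=27: reaches L-position 23 → W
n=28: reaches L-position 24 → W
n=29: reaches L-position 25 → W
n=30: reaches L-position 24 → W
n=31: reaches L-position 25 → W
n=32: reaches L-position 25 → W
n=33: only reaches 29(W), 27(W), 26(W), all W → L
n=34: only reaches 30(W), 28(W), 27(W), all W → L
n=35: only reaches 31(W), 29(W), 28(W), all W → L
n=36: only reaches 32(W), 30(W), 29(W), all W → L
L entries with 1 ≤ n ≤ 36 (n=0 is outside the asked range and is not counted): n = 1, 2, 3, 11, 12, 13, 14, 22, 23, 24, 25, 33, 34, 35, 36; that makes 15.

15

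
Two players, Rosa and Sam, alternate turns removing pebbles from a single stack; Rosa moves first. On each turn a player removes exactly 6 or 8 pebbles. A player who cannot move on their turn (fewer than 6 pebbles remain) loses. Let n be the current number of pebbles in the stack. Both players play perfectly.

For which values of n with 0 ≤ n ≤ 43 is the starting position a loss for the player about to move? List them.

0, 1, 2, 3, 4, 5, 14, 15, 16, 17, 18, 19, 28, 29, 30, 31, 32, 33, 42, 43

Work bottom-up. With no move the player to move loses. Otherwise the position is W if at least one move leads to an L position for the opponent, and L if every move leads to a W.
n=0: no move → L
n=1: no move → L
n=2: no move → L
n=3: no move → L
n=4: no move → L
n=5: no move → L
n=6: W (go to 0, an L position)
n=7: W (go to 1, an L position)
n=8: W (go to 2, an L position)
n=9: W (go to 3, an L position)
n=10: W (go to 4, an L position)
n=11: W (go to 5, an L position)
n=12: W (go to 4, an L position)
n=13: W (go to 5, an L position)
n=14: L (options 8(W), 6(W) are all W)
n=15: L (options 9(W), 7(W) are all W)
n=16: L (options 10(W), 8(W) are all W)
n=17: L (options 11(W), 9(W) are all W)
n=18: L (options 12(W), 10(W) are all W)
n=19: L (options 13(W), 11(W) are all W)
n=20: W (go to 14, an L position)
n=21: W (go to 15, an L position)
n=22: W (go to 16, an L position)
n=23: W (go to 17, an L position)
n=24: W (go to 18, an L position)
n=25: W (go to 19, an L position)
n=26: W (go to 18, an L position)
n=27: W (go to 19, an L position)
n=28: L (options 22(W), 20(W) are all W)
n=29: L (options 23(W), 21(W) are all W)
n=30: L (options 24(W), 22(W) are all W)
n=31: L (options 25(W), 23(W) are all W)
n=32: L (options 26(W), 24(W) are all W)
n=33: L (options 27(W), 25(W) are all W)
n=34: W (go to 28, an L position)
n=35: W (go to 29, an L position)
n=36: W (go to 30, an L position)
n=37: W (go to 31, an L position)
n=38: W (go to 32, an L position)
n=39: W (go to 33, an L position)
n=40: W (go to 32, an L position)
n=41: W (go to 33, an L position)
n=42: L (options 36(W), 34(W) are all W)
n=43: L (options 37(W), 35(W) are all W)
Reading off the rows marked L gives the requested list; there are 20 such values of n.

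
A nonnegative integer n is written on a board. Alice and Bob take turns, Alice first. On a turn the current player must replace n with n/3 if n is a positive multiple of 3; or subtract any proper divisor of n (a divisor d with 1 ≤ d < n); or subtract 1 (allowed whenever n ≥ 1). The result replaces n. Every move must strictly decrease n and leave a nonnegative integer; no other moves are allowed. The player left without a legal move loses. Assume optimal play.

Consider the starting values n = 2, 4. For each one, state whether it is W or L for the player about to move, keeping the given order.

Use the standard recursion: the mover loses at a terminal position; elsewhere, the mover wins exactly when some move hands the opponent an L position.
n=0: no move → L
n=1: →0(L), so W
n=2: →1(W) only, which is W, so L
n=3: →2(L), so W
n=4: →2(L), so W

2: L, 4: W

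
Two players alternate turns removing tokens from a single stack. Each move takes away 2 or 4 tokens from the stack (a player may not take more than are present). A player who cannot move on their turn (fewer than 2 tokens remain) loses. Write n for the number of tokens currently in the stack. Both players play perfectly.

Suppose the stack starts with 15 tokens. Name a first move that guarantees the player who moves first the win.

Remove 2, leaving 13.

Build the W/L table. Terminal = L. A non-terminal position is W if it has a move to some L; otherwise it is L.
n=0: no move → L
n=1: no move → L
n=2: can move to 0, which is L ⇒ W
n=3: can move to 1, which is L ⇒ W
n=4: can move to 0, which is L ⇒ W
n=5: can move to 1, which is L ⇒ W
n=6: moves to 4(W), 2(W); every one is W ⇒ L
n=7: moves to 5(W), 3(W); every one is W ⇒ L
n=8: can move to 6, which is L ⇒ W
n=9: can move to 7, which is L ⇒ W
n=10: can move to 6, which is L ⇒ W
n=11: can move to 7, which is L ⇒ W
n=12: moves to 10(W), 8(W); every one is W ⇒ L
n=13: moves to 11(W), 9(W); every one is W ⇒ L
n=14: can move to 12, which is L ⇒ W
n=15: can move to 13, which is L ⇒ W
From 15, the L positions reachable in one move are: 13.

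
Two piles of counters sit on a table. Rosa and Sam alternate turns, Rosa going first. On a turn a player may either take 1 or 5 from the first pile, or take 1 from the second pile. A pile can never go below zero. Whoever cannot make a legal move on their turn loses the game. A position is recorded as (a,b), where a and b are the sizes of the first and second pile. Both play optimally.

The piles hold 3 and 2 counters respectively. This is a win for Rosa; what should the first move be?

Use the standard recursion: the mover loses at a terminal position; elsewhere, the mover wins exactly when some move hands the opponent an L position.
No move ever increases a pile, so every position that can arise here has a ≤ 3 and b ≤ 2; it is enough to label the cells with 0 ≤ a ≤ 3 and 0 ≤ b ≤ 2.
Every move lowers a or b (never raises either), so fill the grid row by row in increasing a, and left to right within a row: each cell's successors are then already labelled.
      b=0  b=1  b=2
a=0:    L    W    L
a=1:    W    L    W
a=2:    L    W    L
a=3:    W    L    W
Cells with no legal move (terminal, hence L): (0,0).
The remaining L cells, each justified by listing all of its moves:
(0,2): L (sole option (0,1)(W) is W)
(1,1): L (options (0,1)(W), (1,0)(W) are all W)
(2,0): L (sole option (1,0)(W) is W)
(2,2): L (options (1,2)(W), (2,1)(W) are all W)
(3,1): L (options (2,1)(W), (3,0)(W) are all W)
Every other cell has at least one move into one of the L cells above, so it is W.
From (3,2), the L positions reachable in one move are: (2,2), (3,1). Any move reaching one of these is winning.

Move to (2,2).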